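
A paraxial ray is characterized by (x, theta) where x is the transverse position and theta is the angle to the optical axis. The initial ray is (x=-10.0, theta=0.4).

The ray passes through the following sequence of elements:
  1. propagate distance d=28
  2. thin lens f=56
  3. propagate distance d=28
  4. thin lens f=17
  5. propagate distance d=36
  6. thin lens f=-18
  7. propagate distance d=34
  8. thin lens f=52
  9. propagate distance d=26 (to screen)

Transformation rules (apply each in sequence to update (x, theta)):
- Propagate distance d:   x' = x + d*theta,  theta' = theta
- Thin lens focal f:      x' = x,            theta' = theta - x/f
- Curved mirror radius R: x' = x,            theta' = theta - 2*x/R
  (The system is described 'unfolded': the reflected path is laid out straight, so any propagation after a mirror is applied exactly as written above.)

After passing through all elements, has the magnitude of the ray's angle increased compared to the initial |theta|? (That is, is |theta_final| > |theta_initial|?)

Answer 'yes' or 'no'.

Initial: x=-10.0000 theta=0.4000
After 1 (propagate distance d=28): x=1.2000 theta=0.4000
After 2 (thin lens f=56): x=1.2000 theta=53/140 (≈0.3786)
After 3 (propagate distance d=28): x=11.8000 theta=53/140 (≈0.3786)
After 4 (thin lens f=17): x=11.8000 theta=-751/2380 (≈-0.3155)
After 5 (propagate distance d=36): x=262/595 (≈0.4403) theta=-751/2380 (≈-0.3155)
After 6 (thin lens f=-18): x=262/595 (≈0.4403) theta=-1247/4284 (≈-0.2911)
After 7 (propagate distance d=34): x=-101279/10710 (≈-9.4565) theta=-1247/4284 (≈-0.2911)
After 8 (thin lens f=52): x=-101279/10710 (≈-9.4565) theta=-6759/61880 (≈-0.1092)
After 9 (propagate distance d=26 (to screen)): x=-37627/3060 (≈-12.2964) theta=-6759/61880 (≈-0.1092)
|theta_initial|=0.4000 |theta_final|=6759/61880 (≈0.1092) -> not increased

Answer: no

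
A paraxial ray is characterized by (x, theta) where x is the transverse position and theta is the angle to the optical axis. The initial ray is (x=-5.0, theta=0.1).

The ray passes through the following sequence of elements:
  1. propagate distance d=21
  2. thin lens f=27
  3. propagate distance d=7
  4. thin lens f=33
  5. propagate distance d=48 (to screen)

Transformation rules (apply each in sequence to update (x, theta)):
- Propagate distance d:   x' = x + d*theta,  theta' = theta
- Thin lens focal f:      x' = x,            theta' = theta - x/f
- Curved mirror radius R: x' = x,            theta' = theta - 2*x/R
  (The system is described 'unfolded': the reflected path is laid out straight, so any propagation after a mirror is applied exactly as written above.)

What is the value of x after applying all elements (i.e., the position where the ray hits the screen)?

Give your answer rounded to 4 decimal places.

Answer: 10.6138

Derivation:
Initial: x=-5.0000 theta=0.1000
After 1 (propagate distance d=21): x=-2.9000 theta=0.1000
After 2 (thin lens f=27): x=-2.9000 theta=28/135 (≈0.2074)
After 3 (propagate distance d=7): x=-391/270 (≈-1.4481) theta=28/135 (≈0.2074)
After 4 (thin lens f=33): x=-391/270 (≈-1.4481) theta=2239/8910 (≈0.2513)
After 5 (propagate distance d=48 (to screen)): x=31523/2970 (≈10.6138) theta=2239/8910 (≈0.2513)
Rounded to 4 decimal places: x = 10.6138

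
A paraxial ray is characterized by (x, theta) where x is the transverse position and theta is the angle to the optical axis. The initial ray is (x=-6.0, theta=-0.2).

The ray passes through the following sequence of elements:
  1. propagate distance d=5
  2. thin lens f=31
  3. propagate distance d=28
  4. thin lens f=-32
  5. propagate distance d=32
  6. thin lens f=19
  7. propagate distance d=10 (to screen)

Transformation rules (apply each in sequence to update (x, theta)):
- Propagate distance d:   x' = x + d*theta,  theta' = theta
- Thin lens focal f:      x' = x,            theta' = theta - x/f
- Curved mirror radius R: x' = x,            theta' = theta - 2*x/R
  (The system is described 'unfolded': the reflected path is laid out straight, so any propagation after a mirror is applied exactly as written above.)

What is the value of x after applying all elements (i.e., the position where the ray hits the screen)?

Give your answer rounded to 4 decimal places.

Initial: x=-6.0000 theta=-0.2000
After 1 (propagate distance d=5): x=-7.0000 theta=-0.2000
After 2 (thin lens f=31): x=-7.0000 theta=4/155 (≈0.0258)
After 3 (propagate distance d=28): x=-973/155 (≈-6.2774) theta=4/155 (≈0.0258)
After 4 (thin lens f=-32): x=-973/155 (≈-6.2774) theta=-169/992 (≈-0.1704)
After 5 (propagate distance d=32): x=-1818/155 (≈-11.7290) theta=-169/992 (≈-0.1704)
After 6 (thin lens f=19): x=-1818/155 (≈-11.7290) theta=42121/94240 (≈0.4470)
After 7 (propagate distance d=10 (to screen)): x=-342067/47120 (≈-7.2595) theta=42121/94240 (≈0.4470)
Rounded to 4 decimal places: x = -7.2595

Answer: -7.2595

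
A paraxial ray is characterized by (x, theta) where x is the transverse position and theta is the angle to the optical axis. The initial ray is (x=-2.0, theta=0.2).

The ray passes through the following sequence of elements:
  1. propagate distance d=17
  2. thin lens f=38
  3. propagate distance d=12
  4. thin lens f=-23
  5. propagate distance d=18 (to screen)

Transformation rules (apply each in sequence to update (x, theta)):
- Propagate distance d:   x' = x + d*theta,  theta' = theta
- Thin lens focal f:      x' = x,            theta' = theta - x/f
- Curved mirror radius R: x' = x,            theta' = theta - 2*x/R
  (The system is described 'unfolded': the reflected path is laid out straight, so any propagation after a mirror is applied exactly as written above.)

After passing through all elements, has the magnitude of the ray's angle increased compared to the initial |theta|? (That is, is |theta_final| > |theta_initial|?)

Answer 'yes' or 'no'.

Initial: x=-2.0000 theta=0.2000
After 1 (propagate distance d=17): x=1.4000 theta=0.2000
After 2 (thin lens f=38): x=1.4000 theta=31/190 (≈0.1632)
After 3 (propagate distance d=12): x=319/95 (≈3.3579) theta=31/190 (≈0.1632)
After 4 (thin lens f=-23): x=319/95 (≈3.3579) theta=1351/4370 (≈0.3092)
After 5 (propagate distance d=18 (to screen)): x=19496/2185 (≈8.9227) theta=1351/4370 (≈0.3092)
|theta_initial|=0.2000 |theta_final|=1351/4370 (≈0.3092) -> increased

Answer: yes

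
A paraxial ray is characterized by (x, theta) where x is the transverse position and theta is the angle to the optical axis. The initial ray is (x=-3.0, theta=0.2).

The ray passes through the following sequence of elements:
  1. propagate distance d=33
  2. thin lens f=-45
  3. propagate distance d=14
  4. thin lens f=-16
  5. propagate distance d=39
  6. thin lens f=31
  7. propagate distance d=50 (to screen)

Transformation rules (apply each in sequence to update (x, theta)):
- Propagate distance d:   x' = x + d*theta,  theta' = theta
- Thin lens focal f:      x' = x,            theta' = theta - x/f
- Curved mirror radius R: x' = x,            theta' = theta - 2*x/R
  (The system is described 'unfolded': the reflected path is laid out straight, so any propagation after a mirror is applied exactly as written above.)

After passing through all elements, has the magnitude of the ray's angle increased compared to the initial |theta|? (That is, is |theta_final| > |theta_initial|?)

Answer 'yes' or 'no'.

Initial: x=-3.0000 theta=0.2000
After 1 (propagate distance d=33): x=3.6000 theta=0.2000
After 2 (thin lens f=-45): x=3.6000 theta=0.2800
After 3 (propagate distance d=14): x=7.5200 theta=0.2800
After 4 (thin lens f=-16): x=7.5200 theta=0.7500
After 5 (propagate distance d=39): x=36.7700 theta=0.7500
After 6 (thin lens f=31): x=36.7700 theta=-338/775 (≈-0.4361)
After 7 (propagate distance d=50 (to screen)): x=46387/3100 (≈14.9635) theta=-338/775 (≈-0.4361)
|theta_initial|=0.2000 |theta_final|=338/775 (≈0.4361) -> increased

Answer: yes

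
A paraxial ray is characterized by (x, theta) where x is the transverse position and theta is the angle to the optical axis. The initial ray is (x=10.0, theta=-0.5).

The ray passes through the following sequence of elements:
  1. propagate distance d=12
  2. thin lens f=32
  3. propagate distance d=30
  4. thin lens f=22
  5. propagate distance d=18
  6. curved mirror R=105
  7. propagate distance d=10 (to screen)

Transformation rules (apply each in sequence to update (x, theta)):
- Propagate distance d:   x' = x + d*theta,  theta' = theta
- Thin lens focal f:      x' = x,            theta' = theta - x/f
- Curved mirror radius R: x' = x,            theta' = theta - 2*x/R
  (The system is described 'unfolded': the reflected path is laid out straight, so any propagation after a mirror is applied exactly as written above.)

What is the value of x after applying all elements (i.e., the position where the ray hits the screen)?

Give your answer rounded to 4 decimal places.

Initial: x=10.0000 theta=-0.5000
After 1 (propagate distance d=12): x=4.0000 theta=-0.5000
After 2 (thin lens f=32): x=4.0000 theta=-0.6250
After 3 (propagate distance d=30): x=-14.7500 theta=-0.6250
After 4 (thin lens f=22): x=-14.7500 theta=1/22 (≈0.0455)
After 5 (propagate distance d=18): x=-613/44 (≈-13.9318) theta=1/22 (≈0.0455)
After 6 (curved mirror R=105): x=-613/44 (≈-13.9318) theta=359/1155 (≈0.3108)
After 7 (propagate distance d=10 (to screen)): x=-10001/924 (≈-10.8236) theta=359/1155 (≈0.3108)
Rounded to 4 decimal places: x = -10.8236

Answer: -10.8236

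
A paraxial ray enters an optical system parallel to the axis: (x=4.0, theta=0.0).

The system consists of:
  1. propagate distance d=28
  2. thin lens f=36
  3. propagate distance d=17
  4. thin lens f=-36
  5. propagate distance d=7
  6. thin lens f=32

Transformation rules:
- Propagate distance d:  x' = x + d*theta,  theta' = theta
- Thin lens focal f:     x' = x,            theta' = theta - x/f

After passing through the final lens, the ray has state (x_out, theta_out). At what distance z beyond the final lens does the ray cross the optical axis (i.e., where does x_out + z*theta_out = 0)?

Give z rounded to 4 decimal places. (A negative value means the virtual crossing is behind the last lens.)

Answer: 16.3030

Derivation:
Initial: x=4.0000 theta=0.0000
After 1 (propagate distance d=28): x=4.0000 theta=0.0000
After 2 (thin lens f=36): x=4.0000 theta=-1/9 (≈-0.1111)
After 3 (propagate distance d=17): x=19/9 (≈2.1111) theta=-1/9 (≈-0.1111)
After 4 (thin lens f=-36): x=19/9 (≈2.1111) theta=-17/324 (≈-0.0525)
After 5 (propagate distance d=7): x=565/324 (≈1.7438) theta=-17/324 (≈-0.0525)
After 6 (thin lens f=32): x=565/324 (≈1.7438) theta=-1109/10368 (≈-0.1070)
z_focus = -x_out/theta_out = -(565/324)/(-1109/10368) = 18080/1109 ≈ 16.3030
Rounded to 4 decimal places: z = 16.3030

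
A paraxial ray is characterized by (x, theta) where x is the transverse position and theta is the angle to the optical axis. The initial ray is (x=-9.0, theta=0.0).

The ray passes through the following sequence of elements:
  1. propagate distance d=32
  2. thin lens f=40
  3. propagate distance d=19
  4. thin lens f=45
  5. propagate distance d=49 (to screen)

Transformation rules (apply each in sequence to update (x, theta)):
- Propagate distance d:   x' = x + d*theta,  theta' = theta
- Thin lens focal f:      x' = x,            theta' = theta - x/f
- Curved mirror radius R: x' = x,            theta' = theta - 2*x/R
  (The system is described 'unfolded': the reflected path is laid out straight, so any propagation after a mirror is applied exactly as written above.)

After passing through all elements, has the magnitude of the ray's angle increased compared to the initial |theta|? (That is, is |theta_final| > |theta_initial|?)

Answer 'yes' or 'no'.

Initial: x=-9.0000 theta=0.0000
After 1 (propagate distance d=32): x=-9.0000 theta=0.0000
After 2 (thin lens f=40): x=-9.0000 theta=0.2250
After 3 (propagate distance d=19): x=-4.7250 theta=0.2250
After 4 (thin lens f=45): x=-4.7250 theta=0.3300
After 5 (propagate distance d=49 (to screen)): x=11.4450 theta=0.3300
|theta_initial|=0.0000 |theta_final|=0.3300 -> increased

Answer: yes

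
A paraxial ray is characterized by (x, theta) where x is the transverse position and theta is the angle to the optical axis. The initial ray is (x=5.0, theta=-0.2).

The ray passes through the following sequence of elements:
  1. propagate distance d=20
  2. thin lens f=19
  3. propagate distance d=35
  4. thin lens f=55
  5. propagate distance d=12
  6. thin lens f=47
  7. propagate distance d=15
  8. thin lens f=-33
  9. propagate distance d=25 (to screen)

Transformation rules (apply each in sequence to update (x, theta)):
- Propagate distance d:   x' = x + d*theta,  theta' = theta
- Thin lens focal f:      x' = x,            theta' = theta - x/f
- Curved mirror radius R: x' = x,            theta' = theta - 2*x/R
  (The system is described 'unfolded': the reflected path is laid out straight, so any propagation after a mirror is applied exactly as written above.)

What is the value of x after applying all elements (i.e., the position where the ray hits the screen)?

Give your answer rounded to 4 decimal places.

Answer: -11.7432

Derivation:
Initial: x=5.0000 theta=-0.2000
After 1 (propagate distance d=20): x=1.0000 theta=-0.2000
After 2 (thin lens f=19): x=1.0000 theta=-24/95 (≈-0.2526)
After 3 (propagate distance d=35): x=-149/19 (≈-7.8421) theta=-24/95 (≈-0.2526)
After 4 (thin lens f=55): x=-149/19 (≈-7.8421) theta=-23/209 (≈-0.1100)
After 5 (propagate distance d=12): x=-1915/209 (≈-9.1627) theta=-23/209 (≈-0.1100)
After 6 (thin lens f=47): x=-1915/209 (≈-9.1627) theta=834/9823 (≈0.0849)
After 7 (propagate distance d=15): x=-7045/893 (≈-7.8891) theta=834/9823 (≈0.0849)
After 8 (thin lens f=-33): x=-7045/893 (≈-7.8891) theta=-413/2679 (≈-0.1542)
After 9 (propagate distance d=25 (to screen)): x=-31460/2679 (≈-11.7432) theta=-413/2679 (≈-0.1542)
Rounded to 4 decimal places: x = -11.7432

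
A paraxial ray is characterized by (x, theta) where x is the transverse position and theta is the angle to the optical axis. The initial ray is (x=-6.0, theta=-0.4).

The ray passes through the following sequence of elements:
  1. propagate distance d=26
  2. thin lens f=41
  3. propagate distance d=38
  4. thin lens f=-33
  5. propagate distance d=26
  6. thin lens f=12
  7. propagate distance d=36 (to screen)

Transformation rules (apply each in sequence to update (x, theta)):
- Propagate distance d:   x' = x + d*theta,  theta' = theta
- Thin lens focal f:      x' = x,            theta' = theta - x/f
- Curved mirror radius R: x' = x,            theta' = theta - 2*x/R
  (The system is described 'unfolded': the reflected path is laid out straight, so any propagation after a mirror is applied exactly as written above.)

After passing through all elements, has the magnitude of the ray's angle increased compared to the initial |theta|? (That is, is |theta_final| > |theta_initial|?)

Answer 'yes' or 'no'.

Initial: x=-6.0000 theta=-0.4000
After 1 (propagate distance d=26): x=-16.4000 theta=-0.4000
After 2 (thin lens f=41): x=-16.4000 theta=0.0000
After 3 (propagate distance d=38): x=-16.4000 theta=0.0000
After 4 (thin lens f=-33): x=-16.4000 theta=-82/165 (≈-0.4970)
After 5 (propagate distance d=26): x=-4838/165 (≈-29.3212) theta=-82/165 (≈-0.4970)
After 6 (thin lens f=12): x=-4838/165 (≈-29.3212) theta=1927/990 (≈1.9465)
After 7 (propagate distance d=36 (to screen)): x=6724/165 (≈40.7515) theta=1927/990 (≈1.9465)
|theta_initial|=0.4000 |theta_final|=1927/990 (≈1.9465) -> increased

Answer: yes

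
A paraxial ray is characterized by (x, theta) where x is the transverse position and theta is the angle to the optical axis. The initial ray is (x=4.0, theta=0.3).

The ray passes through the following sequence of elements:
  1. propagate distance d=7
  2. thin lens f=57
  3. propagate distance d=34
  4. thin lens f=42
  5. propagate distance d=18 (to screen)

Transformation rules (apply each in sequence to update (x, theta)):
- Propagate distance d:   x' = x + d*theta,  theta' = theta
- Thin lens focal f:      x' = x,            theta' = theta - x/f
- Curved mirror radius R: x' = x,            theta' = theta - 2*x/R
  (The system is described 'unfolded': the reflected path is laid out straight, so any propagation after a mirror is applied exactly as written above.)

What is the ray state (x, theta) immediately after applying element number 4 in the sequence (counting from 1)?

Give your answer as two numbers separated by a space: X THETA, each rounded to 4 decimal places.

Answer: 12.6614 -0.1085

Derivation:
Initial: x=4.0000 theta=0.3000
After 1 (propagate distance d=7): x=6.1000 theta=0.3000
After 2 (thin lens f=57): x=6.1000 theta=11/57 (≈0.1930)
After 3 (propagate distance d=34): x=7217/570 (≈12.6614) theta=11/57 (≈0.1930)
After 4 (thin lens f=42): x=7217/570 (≈12.6614) theta=-371/3420 (≈-0.1085)
Rounded to 4 decimal places: x = 12.6614, theta = -0.1085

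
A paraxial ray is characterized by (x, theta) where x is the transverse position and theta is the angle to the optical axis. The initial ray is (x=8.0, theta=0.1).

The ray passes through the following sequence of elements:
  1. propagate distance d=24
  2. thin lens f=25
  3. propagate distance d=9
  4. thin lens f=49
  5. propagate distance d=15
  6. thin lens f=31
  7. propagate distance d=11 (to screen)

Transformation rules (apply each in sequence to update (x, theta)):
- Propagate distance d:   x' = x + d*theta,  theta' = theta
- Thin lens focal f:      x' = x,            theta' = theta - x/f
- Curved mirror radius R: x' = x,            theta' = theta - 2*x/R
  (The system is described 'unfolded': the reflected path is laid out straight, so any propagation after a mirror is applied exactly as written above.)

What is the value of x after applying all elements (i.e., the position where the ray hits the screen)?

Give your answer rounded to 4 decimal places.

Answer: -4.8478

Derivation:
Initial: x=8.0000 theta=0.1000
After 1 (propagate distance d=24): x=10.4000 theta=0.1000
After 2 (thin lens f=25): x=10.4000 theta=-0.3160
After 3 (propagate distance d=9): x=7.5560 theta=-0.3160
After 4 (thin lens f=49): x=7.5560 theta=-576/1225 (≈-0.4702)
After 5 (propagate distance d=15): x=6161/12250 (≈0.5029) theta=-576/1225 (≈-0.4702)
After 6 (thin lens f=31): x=6161/12250 (≈0.5029) theta=-184721/379750 (≈-0.4864)
After 7 (propagate distance d=11 (to screen)): x=-184094/37975 (≈-4.8478) theta=-184721/379750 (≈-0.4864)
Rounded to 4 decimal places: x = -4.8478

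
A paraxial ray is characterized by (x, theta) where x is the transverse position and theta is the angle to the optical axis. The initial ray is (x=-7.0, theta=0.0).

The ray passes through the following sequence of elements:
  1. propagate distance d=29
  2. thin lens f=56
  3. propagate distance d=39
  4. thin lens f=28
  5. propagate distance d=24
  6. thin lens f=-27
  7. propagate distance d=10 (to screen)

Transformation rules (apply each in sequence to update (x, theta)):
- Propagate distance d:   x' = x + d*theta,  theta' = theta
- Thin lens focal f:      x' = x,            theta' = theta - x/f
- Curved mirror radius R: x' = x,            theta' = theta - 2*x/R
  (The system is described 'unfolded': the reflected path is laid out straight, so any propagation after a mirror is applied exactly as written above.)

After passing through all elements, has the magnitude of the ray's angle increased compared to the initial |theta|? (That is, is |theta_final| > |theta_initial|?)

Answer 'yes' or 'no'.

Initial: x=-7.0000 theta=0.0000
After 1 (propagate distance d=29): x=-7.0000 theta=0.0000
After 2 (thin lens f=56): x=-7.0000 theta=0.1250
After 3 (propagate distance d=39): x=-2.1250 theta=0.1250
After 4 (thin lens f=28): x=-2.1250 theta=45/224 (≈0.2009)
After 5 (propagate distance d=24): x=151/56 (≈2.6964) theta=45/224 (≈0.2009)
After 6 (thin lens f=-27): x=151/56 (≈2.6964) theta=1819/6048 (≈0.3008)
After 7 (propagate distance d=10 (to screen)): x=17249/3024 (≈5.7040) theta=1819/6048 (≈0.3008)
|theta_initial|=0.0000 |theta_final|=1819/6048 (≈0.3008) -> increased

Answer: yes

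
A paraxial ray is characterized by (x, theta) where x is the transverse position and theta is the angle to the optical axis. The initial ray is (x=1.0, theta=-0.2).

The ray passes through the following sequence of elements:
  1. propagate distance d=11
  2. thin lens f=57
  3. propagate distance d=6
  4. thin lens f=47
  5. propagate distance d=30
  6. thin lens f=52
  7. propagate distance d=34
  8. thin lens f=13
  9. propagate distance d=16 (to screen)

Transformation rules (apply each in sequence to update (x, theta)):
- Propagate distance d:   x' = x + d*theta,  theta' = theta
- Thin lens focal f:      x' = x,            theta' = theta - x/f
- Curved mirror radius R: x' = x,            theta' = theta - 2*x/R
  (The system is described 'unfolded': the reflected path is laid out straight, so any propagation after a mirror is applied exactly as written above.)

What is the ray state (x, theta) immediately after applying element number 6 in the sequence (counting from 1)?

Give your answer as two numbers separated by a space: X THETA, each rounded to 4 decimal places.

Answer: -6.1908 -0.0115

Derivation:
Initial: x=1.0000 theta=-0.2000
After 1 (propagate distance d=11): x=-1.2000 theta=-0.2000
After 2 (thin lens f=57): x=-1.2000 theta=-17/95 (≈-0.1789)
After 3 (propagate distance d=6): x=-216/95 (≈-2.2737) theta=-17/95 (≈-0.1789)
After 4 (thin lens f=47): x=-216/95 (≈-2.2737) theta=-583/4465 (≈-0.1306)
After 5 (propagate distance d=30): x=-27642/4465 (≈-6.1908) theta=-583/4465 (≈-0.1306)
After 6 (thin lens f=52): x=-27642/4465 (≈-6.1908) theta=-1337/116090 (≈-0.0115)
Rounded to 4 decimal places: x = -6.1908, theta = -0.0115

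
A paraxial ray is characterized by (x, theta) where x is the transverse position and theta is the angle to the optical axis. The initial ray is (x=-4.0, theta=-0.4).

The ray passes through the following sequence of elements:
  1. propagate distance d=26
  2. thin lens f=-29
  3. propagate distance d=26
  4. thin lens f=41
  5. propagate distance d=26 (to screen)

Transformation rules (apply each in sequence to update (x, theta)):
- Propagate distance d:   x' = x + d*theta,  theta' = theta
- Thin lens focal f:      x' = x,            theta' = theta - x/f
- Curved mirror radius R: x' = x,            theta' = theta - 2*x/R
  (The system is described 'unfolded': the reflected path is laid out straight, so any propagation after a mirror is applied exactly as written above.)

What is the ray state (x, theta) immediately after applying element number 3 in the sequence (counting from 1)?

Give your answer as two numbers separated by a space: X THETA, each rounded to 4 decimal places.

Answer: -37.7103 -0.8966

Derivation:
Initial: x=-4.0000 theta=-0.4000
After 1 (propagate distance d=26): x=-14.4000 theta=-0.4000
After 2 (thin lens f=-29): x=-14.4000 theta=-26/29 (≈-0.8966)
After 3 (propagate distance d=26): x=-5468/145 (≈-37.7103) theta=-26/29 (≈-0.8966)
Rounded to 4 decimal places: x = -37.7103, theta = -0.8966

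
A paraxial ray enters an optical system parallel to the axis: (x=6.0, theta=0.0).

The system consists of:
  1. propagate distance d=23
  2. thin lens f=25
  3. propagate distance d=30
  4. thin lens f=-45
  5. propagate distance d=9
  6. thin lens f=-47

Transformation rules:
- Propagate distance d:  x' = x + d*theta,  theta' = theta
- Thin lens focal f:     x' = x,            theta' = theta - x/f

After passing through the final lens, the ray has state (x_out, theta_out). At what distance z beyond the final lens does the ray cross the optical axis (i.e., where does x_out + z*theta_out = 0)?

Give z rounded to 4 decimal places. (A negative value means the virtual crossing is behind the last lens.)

Initial: x=6.0000 theta=0.0000
After 1 (propagate distance d=23): x=6.0000 theta=0.0000
After 2 (thin lens f=25): x=6.0000 theta=-0.2400
After 3 (propagate distance d=30): x=-1.2000 theta=-0.2400
After 4 (thin lens f=-45): x=-1.2000 theta=-4/15 (≈-0.2667)
After 5 (propagate distance d=9): x=-3.6000 theta=-4/15 (≈-0.2667)
After 6 (thin lens f=-47): x=-3.6000 theta=-242/705 (≈-0.3433)
z_focus = -x_out/theta_out = -(-3.6000)/(-242/705) = -1269/121 ≈ -10.4876
Rounded to 4 decimal places: z = -10.4876

Answer: -10.4876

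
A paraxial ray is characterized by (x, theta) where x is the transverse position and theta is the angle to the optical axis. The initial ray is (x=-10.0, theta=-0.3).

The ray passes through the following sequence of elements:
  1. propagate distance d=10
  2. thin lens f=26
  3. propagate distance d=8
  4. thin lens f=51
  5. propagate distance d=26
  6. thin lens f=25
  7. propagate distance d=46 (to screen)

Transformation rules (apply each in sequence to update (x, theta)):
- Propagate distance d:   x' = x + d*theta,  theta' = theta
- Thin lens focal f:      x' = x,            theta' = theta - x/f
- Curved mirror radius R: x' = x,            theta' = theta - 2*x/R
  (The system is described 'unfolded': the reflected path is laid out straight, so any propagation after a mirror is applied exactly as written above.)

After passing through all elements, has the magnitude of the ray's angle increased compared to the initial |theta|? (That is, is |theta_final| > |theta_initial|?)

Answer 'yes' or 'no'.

Initial: x=-10.0000 theta=-0.3000
After 1 (propagate distance d=10): x=-13.0000 theta=-0.3000
After 2 (thin lens f=26): x=-13.0000 theta=0.2000
After 3 (propagate distance d=8): x=-11.4000 theta=0.2000
After 4 (thin lens f=51): x=-11.4000 theta=36/85 (≈0.4235)
After 5 (propagate distance d=26): x=-33/85 (≈-0.3882) theta=36/85 (≈0.4235)
After 6 (thin lens f=25): x=-33/85 (≈-0.3882) theta=933/2125 (≈0.4391)
After 7 (propagate distance d=46 (to screen)): x=42093/2125 (≈19.8085) theta=933/2125 (≈0.4391)
|theta_initial|=0.3000 |theta_final|=933/2125 (≈0.4391) -> increased

Answer: yes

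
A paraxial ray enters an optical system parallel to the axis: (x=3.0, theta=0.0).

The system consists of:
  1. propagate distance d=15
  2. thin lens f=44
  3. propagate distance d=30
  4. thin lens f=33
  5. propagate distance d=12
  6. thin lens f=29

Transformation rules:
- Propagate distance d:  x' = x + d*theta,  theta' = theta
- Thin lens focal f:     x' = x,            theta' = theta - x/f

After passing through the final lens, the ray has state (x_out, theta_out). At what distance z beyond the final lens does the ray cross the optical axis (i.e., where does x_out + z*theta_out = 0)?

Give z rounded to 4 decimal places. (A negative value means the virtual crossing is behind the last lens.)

Answer: -2.3458

Derivation:
Initial: x=3.0000 theta=0.0000
After 1 (propagate distance d=15): x=3.0000 theta=0.0000
After 2 (thin lens f=44): x=3.0000 theta=-3/44 (≈-0.0682)
After 3 (propagate distance d=30): x=21/22 (≈0.9545) theta=-3/44 (≈-0.0682)
After 4 (thin lens f=33): x=21/22 (≈0.9545) theta=-47/484 (≈-0.0971)
After 5 (propagate distance d=12): x=-51/242 (≈-0.2107) theta=-47/484 (≈-0.0971)
After 6 (thin lens f=29): x=-51/242 (≈-0.2107) theta=-1261/14036 (≈-0.0898)
z_focus = -x_out/theta_out = -(-51/242)/(-1261/14036) = -2958/1261 ≈ -2.3458
Rounded to 4 decimal places: z = -2.3458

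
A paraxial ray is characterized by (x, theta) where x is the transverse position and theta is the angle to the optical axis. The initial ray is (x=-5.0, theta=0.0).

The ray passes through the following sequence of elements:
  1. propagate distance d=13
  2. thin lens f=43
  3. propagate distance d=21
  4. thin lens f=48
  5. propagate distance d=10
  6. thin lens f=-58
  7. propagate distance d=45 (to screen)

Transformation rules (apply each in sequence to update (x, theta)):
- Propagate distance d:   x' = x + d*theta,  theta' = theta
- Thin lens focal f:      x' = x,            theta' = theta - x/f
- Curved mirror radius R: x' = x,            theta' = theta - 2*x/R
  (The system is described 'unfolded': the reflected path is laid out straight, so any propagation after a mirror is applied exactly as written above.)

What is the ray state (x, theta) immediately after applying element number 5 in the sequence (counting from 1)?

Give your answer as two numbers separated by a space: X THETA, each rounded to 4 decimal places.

Initial: x=-5.0000 theta=0.0000
After 1 (propagate distance d=13): x=-5.0000 theta=0.0000
After 2 (thin lens f=43): x=-5.0000 theta=5/43 (≈0.1163)
After 3 (propagate distance d=21): x=-110/43 (≈-2.5581) theta=5/43 (≈0.1163)
After 4 (thin lens f=48): x=-110/43 (≈-2.5581) theta=175/1032 (≈0.1696)
After 5 (propagate distance d=10): x=-445/516 (≈-0.8624) theta=175/1032 (≈0.1696)
Rounded to 4 decimal places: x = -0.8624, theta = 0.1696

Answer: -0.8624 0.1696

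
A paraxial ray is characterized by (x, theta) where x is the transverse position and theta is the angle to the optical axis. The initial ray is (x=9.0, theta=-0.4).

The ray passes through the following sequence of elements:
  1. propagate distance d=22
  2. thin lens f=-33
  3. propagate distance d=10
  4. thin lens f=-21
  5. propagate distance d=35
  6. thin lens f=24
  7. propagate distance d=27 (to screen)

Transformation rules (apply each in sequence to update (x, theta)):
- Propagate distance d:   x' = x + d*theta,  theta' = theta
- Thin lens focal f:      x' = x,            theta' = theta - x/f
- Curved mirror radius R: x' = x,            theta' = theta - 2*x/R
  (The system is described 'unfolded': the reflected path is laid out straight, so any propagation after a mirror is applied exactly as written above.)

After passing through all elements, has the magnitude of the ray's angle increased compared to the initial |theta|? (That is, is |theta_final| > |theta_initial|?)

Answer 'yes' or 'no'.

Initial: x=9.0000 theta=-0.4000
After 1 (propagate distance d=22): x=0.2000 theta=-0.4000
After 2 (thin lens f=-33): x=0.2000 theta=-13/33 (≈-0.3939)
After 3 (propagate distance d=10): x=-617/165 (≈-3.7394) theta=-13/33 (≈-0.3939)
After 4 (thin lens f=-21): x=-617/165 (≈-3.7394) theta=-1982/3465 (≈-0.5720)
After 5 (propagate distance d=35): x=-11761/495 (≈-23.7596) theta=-1982/3465 (≈-0.5720)
After 6 (thin lens f=24): x=-11761/495 (≈-23.7596) theta=34759/83160 (≈0.4180)
After 7 (propagate distance d=27 (to screen)): x=-6287/504 (≈-12.4742) theta=34759/83160 (≈0.4180)
|theta_initial|=0.4000 |theta_final|=34759/83160 (≈0.4180) -> increased

Answer: yes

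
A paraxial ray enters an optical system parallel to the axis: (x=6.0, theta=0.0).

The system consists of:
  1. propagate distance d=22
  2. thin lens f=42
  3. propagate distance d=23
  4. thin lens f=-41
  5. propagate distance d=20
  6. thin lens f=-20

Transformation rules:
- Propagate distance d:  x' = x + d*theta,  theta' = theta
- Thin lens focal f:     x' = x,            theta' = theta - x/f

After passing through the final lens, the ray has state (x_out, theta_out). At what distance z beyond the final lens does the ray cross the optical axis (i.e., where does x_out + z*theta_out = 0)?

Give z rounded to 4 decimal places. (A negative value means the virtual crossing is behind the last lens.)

Answer: 67.1287

Derivation:
Initial: x=6.0000 theta=0.0000
After 1 (propagate distance d=22): x=6.0000 theta=0.0000
After 2 (thin lens f=42): x=6.0000 theta=-1/7 (≈-0.1429)
After 3 (propagate distance d=23): x=19/7 (≈2.7143) theta=-1/7 (≈-0.1429)
After 4 (thin lens f=-41): x=19/7 (≈2.7143) theta=-22/287 (≈-0.0767)
After 5 (propagate distance d=20): x=339/287 (≈1.1812) theta=-22/287 (≈-0.0767)
After 6 (thin lens f=-20): x=339/287 (≈1.1812) theta=-101/5740 (≈-0.0176)
z_focus = -x_out/theta_out = -(339/287)/(-101/5740) = 6780/101 ≈ 67.1287
Rounded to 4 decimal places: z = 67.1287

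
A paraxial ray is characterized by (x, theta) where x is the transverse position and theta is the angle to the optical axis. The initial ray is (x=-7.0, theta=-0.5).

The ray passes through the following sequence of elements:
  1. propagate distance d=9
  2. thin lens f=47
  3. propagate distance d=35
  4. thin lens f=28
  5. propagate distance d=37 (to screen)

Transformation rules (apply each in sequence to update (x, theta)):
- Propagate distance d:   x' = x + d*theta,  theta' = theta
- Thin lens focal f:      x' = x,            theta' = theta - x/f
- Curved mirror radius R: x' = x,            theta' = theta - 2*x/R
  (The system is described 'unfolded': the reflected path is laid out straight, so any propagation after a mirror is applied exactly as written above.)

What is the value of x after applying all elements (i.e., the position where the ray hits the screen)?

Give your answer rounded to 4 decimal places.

Answer: -2.8780

Derivation:
Initial: x=-7.0000 theta=-0.5000
After 1 (propagate distance d=9): x=-11.5000 theta=-0.5000
After 2 (thin lens f=47): x=-11.5000 theta=-12/47 (≈-0.2553)
After 3 (propagate distance d=35): x=-1921/94 (≈-20.4362) theta=-12/47 (≈-0.2553)
After 4 (thin lens f=28): x=-1921/94 (≈-20.4362) theta=1249/2632 (≈0.4745)
After 5 (propagate distance d=37 (to screen)): x=-7575/2632 (≈-2.8780) theta=1249/2632 (≈0.4745)
Rounded to 4 decimal places: x = -2.8780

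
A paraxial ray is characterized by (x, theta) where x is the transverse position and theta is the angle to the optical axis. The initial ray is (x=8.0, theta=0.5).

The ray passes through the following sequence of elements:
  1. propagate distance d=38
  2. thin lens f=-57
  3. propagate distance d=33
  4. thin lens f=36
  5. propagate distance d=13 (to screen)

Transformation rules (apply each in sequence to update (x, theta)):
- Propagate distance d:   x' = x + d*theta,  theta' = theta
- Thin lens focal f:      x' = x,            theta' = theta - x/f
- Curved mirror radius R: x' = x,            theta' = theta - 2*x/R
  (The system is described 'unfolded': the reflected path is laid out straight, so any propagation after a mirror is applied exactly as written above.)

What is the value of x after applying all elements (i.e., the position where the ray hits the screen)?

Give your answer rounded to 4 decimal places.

Answer: 50.4364

Derivation:
Initial: x=8.0000 theta=0.5000
After 1 (propagate distance d=38): x=27.0000 theta=0.5000
After 2 (thin lens f=-57): x=27.0000 theta=37/38 (≈0.9737)
After 3 (propagate distance d=33): x=2247/38 (≈59.1316) theta=37/38 (≈0.9737)
After 4 (thin lens f=36): x=2247/38 (≈59.1316) theta=-305/456 (≈-0.6689)
After 5 (propagate distance d=13 (to screen)): x=22999/456 (≈50.4364) theta=-305/456 (≈-0.6689)
Rounded to 4 decimal places: x = 50.4364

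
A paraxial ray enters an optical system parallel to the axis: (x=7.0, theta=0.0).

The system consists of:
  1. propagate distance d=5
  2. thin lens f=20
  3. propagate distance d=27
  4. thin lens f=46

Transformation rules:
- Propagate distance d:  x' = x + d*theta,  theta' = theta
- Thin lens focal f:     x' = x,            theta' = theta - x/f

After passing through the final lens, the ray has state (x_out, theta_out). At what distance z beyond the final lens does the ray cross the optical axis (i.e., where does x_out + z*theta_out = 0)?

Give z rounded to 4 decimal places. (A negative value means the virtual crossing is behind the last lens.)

Initial: x=7.0000 theta=0.0000
After 1 (propagate distance d=5): x=7.0000 theta=0.0000
After 2 (thin lens f=20): x=7.0000 theta=-0.3500
After 3 (propagate distance d=27): x=-2.4500 theta=-0.3500
After 4 (thin lens f=46): x=-2.4500 theta=-273/920 (≈-0.2967)
z_focus = -x_out/theta_out = -(-2.4500)/(-273/920) = -322/39 ≈ -8.2564
Rounded to 4 decimal places: z = -8.2564

Answer: -8.2564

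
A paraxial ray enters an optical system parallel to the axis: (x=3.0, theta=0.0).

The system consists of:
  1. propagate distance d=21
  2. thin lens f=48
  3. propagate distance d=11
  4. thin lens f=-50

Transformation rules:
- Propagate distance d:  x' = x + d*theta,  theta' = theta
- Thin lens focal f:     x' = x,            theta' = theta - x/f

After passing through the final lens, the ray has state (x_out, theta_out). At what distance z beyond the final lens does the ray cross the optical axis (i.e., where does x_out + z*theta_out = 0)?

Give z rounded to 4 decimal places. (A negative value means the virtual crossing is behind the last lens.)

Answer: 142.3077

Derivation:
Initial: x=3.0000 theta=0.0000
After 1 (propagate distance d=21): x=3.0000 theta=0.0000
After 2 (thin lens f=48): x=3.0000 theta=-0.0625
After 3 (propagate distance d=11): x=2.3125 theta=-0.0625
After 4 (thin lens f=-50): x=2.3125 theta=-13/800 (≈-0.0163)
z_focus = -x_out/theta_out = -(2.3125)/(-13/800) = 1850/13 ≈ 142.3077
Rounded to 4 decimal places: z = 142.3077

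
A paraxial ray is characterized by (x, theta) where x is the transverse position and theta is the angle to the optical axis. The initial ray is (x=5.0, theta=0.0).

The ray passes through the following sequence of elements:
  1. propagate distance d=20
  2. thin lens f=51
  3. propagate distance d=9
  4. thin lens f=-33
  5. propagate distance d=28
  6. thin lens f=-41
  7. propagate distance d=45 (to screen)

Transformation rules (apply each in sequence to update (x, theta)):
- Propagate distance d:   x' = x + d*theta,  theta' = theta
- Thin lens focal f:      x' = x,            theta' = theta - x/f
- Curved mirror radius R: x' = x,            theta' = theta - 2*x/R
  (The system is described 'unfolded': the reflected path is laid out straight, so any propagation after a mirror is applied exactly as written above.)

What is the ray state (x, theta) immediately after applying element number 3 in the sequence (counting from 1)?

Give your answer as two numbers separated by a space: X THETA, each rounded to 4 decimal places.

Initial: x=5.0000 theta=0.0000
After 1 (propagate distance d=20): x=5.0000 theta=0.0000
After 2 (thin lens f=51): x=5.0000 theta=-5/51 (≈-0.0980)
After 3 (propagate distance d=9): x=70/17 (≈4.1176) theta=-5/51 (≈-0.0980)
Rounded to 4 decimal places: x = 4.1176, theta = -0.0980

Answer: 4.1176 -0.0980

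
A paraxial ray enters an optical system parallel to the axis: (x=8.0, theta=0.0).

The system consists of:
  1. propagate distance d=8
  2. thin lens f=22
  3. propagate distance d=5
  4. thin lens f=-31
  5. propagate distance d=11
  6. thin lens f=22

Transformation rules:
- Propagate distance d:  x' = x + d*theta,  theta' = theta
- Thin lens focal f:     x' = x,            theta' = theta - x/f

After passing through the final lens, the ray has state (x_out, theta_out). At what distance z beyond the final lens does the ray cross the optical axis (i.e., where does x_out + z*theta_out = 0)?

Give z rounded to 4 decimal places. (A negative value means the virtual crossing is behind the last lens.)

Initial: x=8.0000 theta=0.0000
After 1 (propagate distance d=8): x=8.0000 theta=0.0000
After 2 (thin lens f=22): x=8.0000 theta=-4/11 (≈-0.3636)
After 3 (propagate distance d=5): x=68/11 (≈6.1818) theta=-4/11 (≈-0.3636)
After 4 (thin lens f=-31): x=68/11 (≈6.1818) theta=-56/341 (≈-0.1642)
After 5 (propagate distance d=11): x=1492/341 (≈4.3754) theta=-56/341 (≈-0.1642)
After 6 (thin lens f=22): x=1492/341 (≈4.3754) theta=-1362/3751 (≈-0.3631)
z_focus = -x_out/theta_out = -(1492/341)/(-1362/3751) = 8206/681 ≈ 12.0499
Rounded to 4 decimal places: z = 12.0499

Answer: 12.0499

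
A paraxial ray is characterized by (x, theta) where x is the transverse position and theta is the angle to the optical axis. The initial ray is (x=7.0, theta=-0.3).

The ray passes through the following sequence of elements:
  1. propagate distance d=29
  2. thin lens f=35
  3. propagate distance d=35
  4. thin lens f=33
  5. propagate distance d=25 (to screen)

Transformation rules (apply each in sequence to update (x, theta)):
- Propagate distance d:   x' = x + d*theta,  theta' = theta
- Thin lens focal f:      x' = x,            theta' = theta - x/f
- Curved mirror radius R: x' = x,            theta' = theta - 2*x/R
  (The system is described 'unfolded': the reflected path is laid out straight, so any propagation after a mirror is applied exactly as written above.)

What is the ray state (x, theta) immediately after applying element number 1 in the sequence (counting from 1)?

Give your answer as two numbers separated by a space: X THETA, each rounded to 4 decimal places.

Answer: -1.7000 -0.3000

Derivation:
Initial: x=7.0000 theta=-0.3000
After 1 (propagate distance d=29): x=-1.7000 theta=-0.3000
Rounded to 4 decimal places: x = -1.7000, theta = -0.3000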